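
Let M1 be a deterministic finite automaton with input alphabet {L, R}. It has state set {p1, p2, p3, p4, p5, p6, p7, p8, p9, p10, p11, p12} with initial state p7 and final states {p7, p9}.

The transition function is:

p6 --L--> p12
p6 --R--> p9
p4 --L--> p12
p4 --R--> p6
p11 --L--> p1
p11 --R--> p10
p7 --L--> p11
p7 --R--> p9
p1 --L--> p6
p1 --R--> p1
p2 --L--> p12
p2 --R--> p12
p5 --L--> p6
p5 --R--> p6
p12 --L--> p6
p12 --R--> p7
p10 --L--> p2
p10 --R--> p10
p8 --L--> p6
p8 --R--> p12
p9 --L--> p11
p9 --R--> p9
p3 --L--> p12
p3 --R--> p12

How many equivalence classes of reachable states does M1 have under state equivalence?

6

Reachable states from the start: {p1,p2,p6,p7,p9,p10,p11,p12}. Unreachable: {p3,p4,p5,p8} — drop them.
Start with accepting vs non-accepting: {p7,p9} | {p1,p2,p6,p10,p11,p12}.
Refine {p1,p2,p6,p10,p11,p12} on symbol R: members go to different blocks, giving {p1,p2,p10,p11} and {p6,p12}.
On input L, block {p1,p2,p10,p11} splits into {p1,p2} and {p10,p11}.
On input R, block {p1,p2} splits into {p1} and {p2}.
On input L, block {p10,p11} splits into {p10} and {p11}.
No further refinement is possible. Final partition (6 blocks): {p7,p9} | {p1} | {p6,p12} | {p10} | {p2} | {p11}.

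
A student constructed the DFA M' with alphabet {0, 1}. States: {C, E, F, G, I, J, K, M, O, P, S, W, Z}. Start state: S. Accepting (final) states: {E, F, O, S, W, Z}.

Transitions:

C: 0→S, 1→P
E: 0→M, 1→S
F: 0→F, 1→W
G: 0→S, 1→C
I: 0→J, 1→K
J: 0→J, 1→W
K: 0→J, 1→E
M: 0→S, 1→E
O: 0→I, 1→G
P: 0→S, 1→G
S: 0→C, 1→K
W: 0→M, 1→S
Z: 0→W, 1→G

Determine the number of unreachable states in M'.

Starting at S and following transitions, the reachable set is {C, E, G, J, K, M, P, S, W}. That leaves F, I, O, Z unreachable — 4 in total.

4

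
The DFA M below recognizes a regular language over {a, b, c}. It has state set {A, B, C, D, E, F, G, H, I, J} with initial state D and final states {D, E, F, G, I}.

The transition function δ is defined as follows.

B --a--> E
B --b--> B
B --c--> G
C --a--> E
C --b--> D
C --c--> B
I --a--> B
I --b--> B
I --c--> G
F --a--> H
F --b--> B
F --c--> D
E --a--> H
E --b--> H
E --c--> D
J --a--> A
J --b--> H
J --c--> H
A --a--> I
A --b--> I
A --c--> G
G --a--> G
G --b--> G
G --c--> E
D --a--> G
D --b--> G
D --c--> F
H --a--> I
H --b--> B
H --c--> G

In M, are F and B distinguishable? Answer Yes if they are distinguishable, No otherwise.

Reachable states from the start: {B,D,E,F,G,H,I}. Unreachable: {A,C,J} — drop them.
Start with accepting vs non-accepting: {D,E,F,G,I} | {B,H}.
Refine {D,E,F,G,I} on symbol a: members go to different blocks, giving {E,F,I} and {D,G}.
Stable partition: {E,F,I} | {B,H} | {D,G} — 3 equivalence classes.
F and B end up in different blocks, so they are distinguishable. For instance, the string 'ε' is accepted from only F.

Yes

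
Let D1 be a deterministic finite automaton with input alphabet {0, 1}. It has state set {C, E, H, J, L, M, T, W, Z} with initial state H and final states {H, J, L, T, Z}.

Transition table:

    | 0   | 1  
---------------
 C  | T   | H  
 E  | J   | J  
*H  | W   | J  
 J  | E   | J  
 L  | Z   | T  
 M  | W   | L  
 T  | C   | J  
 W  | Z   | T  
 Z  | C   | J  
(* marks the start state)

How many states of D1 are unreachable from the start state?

2

Starting at H and following transitions, the reachable set is {C, E, H, J, T, W, Z}. That leaves L, M unreachable — 2 in total.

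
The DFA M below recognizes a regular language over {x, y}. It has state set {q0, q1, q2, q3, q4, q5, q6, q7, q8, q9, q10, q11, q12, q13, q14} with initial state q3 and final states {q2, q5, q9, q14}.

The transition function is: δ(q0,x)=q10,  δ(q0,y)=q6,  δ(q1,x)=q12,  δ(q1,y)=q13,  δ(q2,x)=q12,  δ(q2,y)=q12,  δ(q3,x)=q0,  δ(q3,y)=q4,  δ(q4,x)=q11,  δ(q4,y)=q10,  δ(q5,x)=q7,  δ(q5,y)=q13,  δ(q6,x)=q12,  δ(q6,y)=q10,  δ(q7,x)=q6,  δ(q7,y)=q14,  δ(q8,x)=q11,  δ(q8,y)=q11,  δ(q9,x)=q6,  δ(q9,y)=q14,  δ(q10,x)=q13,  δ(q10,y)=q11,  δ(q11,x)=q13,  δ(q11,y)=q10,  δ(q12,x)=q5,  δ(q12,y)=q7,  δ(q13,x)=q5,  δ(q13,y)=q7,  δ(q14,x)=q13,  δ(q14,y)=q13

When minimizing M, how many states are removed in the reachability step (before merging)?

No path from q3 leads to q1, q2, q8, q9; the other 11 states are all reachable.

4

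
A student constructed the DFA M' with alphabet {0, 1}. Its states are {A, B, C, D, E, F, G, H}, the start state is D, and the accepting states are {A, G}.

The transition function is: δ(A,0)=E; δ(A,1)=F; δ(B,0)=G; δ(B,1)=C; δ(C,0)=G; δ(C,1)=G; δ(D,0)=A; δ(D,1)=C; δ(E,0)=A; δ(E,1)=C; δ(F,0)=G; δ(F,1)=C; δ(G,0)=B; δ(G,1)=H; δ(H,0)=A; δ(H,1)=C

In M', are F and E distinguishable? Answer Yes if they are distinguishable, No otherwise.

No

Initial partition by acceptance: {A,G} | {B,C,D,E,F,H}.
Split {B,C,D,E,F,H} by δ(·,1) → {B,D,E,F,H} and {C}.
No further refinement is possible. Final partition (3 blocks): {A,G} | {B,D,E,F,H} | {C}.
F and E lie in the same block of the stable partition, so they are equivalent — no string distinguishes them.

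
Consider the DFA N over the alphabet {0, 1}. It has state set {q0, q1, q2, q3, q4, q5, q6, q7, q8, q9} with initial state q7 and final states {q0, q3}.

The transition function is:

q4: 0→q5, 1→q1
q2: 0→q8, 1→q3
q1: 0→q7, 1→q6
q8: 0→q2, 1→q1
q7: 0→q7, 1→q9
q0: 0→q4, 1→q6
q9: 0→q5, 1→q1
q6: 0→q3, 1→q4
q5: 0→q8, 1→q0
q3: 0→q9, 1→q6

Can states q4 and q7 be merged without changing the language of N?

All states are reachable from the start state.
P0 = {q0,q3} | {q1,q2,q4,q5,q6,q7,q8,q9}.
Refine {q1,q2,q4,q5,q6,q7,q8,q9} on symbol 0: members go to different blocks, giving {q1,q2,q4,q5,q7,q8,q9} and {q6}.
Split {q1,q2,q4,q5,q7,q8,q9} by δ(·,1) → {q4,q7,q8,q9} and {q2,q5} and {q1}.
Refine {q4,q7,q8,q9} on symbol 0: members go to different blocks, giving {q4,q8,q9} and {q7}.
No further refinement is possible. Final partition (6 blocks): {q0,q3} | {q4,q8,q9} | {q6} | {q2,q5} | {q1} | {q7}.
q4 and q7 end up in different blocks, so they are distinguishable. For instance, the string '01' is accepted from only q4.

No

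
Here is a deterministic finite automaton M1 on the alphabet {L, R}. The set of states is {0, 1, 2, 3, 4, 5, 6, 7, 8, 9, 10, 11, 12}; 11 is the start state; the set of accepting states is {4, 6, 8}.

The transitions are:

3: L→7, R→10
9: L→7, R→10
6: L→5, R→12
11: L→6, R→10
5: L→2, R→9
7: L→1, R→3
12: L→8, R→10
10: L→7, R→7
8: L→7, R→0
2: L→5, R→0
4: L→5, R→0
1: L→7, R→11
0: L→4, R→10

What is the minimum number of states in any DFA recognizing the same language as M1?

6

All states are reachable from the start state.
Start with accepting vs non-accepting: {4,6,8} | {0,1,2,3,5,7,9,10,11,12}.
On input L, block {0,1,2,3,5,7,9,10,11,12} splits into {1,2,3,5,7,9,10} and {0,11,12}.
On input R, block {1,2,3,5,7,9,10} splits into {3,5,7,9,10} and {1,2}.
Refine {3,5,7,9,10} on symbol L: members go to different blocks, giving {3,9,10} and {5,7}.
Split {3,9,10} by δ(·,R) → {3,9} and {10}.
The partition is now stable with 6 blocks: {4,6,8} | {3,9} | {0,11,12} | {1,2} | {5,7} | {10}.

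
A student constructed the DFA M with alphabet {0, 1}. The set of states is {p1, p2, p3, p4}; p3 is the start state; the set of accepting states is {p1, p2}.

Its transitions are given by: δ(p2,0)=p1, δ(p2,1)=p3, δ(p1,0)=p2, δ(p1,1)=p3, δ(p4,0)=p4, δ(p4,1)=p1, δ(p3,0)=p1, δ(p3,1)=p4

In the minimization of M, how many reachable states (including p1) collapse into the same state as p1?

Start with accepting vs non-accepting: {p1,p2} | {p3,p4}.
Refine {p3,p4} on symbol 0: members go to different blocks, giving {p3} and {p4}.
The partition is now stable with 3 blocks: {p1,p2} | {p3} | {p4}.
The equivalence class containing p1 is {p1,p2}, of size 2.

2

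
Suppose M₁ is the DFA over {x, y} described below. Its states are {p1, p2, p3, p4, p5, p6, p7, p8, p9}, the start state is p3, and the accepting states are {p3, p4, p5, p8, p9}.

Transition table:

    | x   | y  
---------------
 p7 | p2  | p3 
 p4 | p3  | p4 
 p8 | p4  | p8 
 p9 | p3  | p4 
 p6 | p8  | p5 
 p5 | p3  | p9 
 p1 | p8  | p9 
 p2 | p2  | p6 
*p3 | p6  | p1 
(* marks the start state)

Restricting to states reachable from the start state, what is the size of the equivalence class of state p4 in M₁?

First remove the unreachable states {p2,p7}; 7 states remain.
P0 = {p3,p4,p5,p8,p9} | {p1,p6}.
Refine {p3,p4,p5,p8,p9} on symbol x: members go to different blocks, giving {p4,p5,p8,p9} and {p3}.
Refine {p4,p5,p8,p9} on symbol x: members go to different blocks, giving {p4,p5,p9} and {p8}.
The partition is now stable with 4 blocks: {p4,p5,p9} | {p1,p6} | {p3} | {p8}.
State p4 belongs to the block {p4,p5,p9}, which has 3 states.

3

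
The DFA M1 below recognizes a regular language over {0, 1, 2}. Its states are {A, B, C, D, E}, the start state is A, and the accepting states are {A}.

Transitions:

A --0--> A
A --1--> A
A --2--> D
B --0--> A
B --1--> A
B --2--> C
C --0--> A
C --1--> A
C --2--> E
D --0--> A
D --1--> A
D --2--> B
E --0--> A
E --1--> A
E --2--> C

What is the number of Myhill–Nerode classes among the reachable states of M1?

Initial partition by acceptance: {A} | {B,C,D,E}.
The partition is now stable with 2 blocks: {A} | {B,C,D,E}.

2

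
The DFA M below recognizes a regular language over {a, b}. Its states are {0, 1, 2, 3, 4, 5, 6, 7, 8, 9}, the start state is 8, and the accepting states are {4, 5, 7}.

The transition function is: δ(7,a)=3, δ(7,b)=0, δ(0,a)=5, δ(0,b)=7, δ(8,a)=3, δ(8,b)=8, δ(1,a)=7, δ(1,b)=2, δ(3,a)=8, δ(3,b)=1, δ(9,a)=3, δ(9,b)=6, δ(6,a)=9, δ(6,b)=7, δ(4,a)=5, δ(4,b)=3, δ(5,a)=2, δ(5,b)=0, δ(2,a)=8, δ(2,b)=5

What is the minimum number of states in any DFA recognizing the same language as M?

States {4,6,9} cannot be reached from the start state, so discard them.
Start with accepting vs non-accepting: {5,7} | {0,1,2,3,8}.
Split {0,1,2,3,8} by δ(·,a) → {2,3,8} and {0,1}.
On input b, block {2,3,8} splits into {2} and {3} and {8}.
On input a, block {5,7} splits into {5} and {7}.
Refine {0,1} on symbol a: members go to different blocks, giving {0} and {1}.
No further refinement is possible. Final partition (7 blocks): {5} | {2} | {0} | {3} | {8} | {7} | {1}.

7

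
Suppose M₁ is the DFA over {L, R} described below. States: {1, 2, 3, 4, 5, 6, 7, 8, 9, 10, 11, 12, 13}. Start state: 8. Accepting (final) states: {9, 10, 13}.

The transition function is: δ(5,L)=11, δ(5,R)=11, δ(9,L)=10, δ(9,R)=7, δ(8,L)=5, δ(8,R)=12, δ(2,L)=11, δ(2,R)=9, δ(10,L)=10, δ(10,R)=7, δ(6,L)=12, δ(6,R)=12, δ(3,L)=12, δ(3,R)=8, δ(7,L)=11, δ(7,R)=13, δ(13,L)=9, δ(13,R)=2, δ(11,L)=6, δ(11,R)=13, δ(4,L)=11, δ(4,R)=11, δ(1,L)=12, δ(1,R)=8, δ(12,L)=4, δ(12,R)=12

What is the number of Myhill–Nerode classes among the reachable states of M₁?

6

First remove the unreachable states {1,3}; 11 states remain.
Start with accepting vs non-accepting: {9,10,13} | {2,4,5,6,7,8,11,12}.
Refine {2,4,5,6,7,8,11,12} on symbol R: members go to different blocks, giving {4,5,6,8,12} and {2,7,11}.
Refine {4,5,6,8,12} on symbol L: members go to different blocks, giving {6,8,12} and {4,5}.
On input L, block {6,8,12} splits into {8,12} and {6}.
On input L, block {2,7,11} splits into {2,7} and {11}.
Stable partition: {9,10,13} | {8,12} | {2,7} | {4,5} | {6} | {11} — 6 equivalence classes.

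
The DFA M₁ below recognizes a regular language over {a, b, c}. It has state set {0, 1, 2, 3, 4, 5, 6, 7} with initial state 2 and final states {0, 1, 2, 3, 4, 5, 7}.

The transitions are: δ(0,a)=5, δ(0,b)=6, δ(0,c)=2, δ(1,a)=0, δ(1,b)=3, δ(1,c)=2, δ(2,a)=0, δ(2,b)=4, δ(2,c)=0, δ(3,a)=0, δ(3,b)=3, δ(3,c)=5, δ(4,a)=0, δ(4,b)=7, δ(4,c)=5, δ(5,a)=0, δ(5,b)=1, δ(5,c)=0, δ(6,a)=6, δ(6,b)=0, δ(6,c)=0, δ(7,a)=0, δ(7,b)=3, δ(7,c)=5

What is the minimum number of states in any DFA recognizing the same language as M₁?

Start with accepting vs non-accepting: {0,1,2,3,4,5,7} | {6}.
Refine {0,1,2,3,4,5,7} on symbol b: members go to different blocks, giving {1,2,3,4,5,7} and {0}.
Split {1,2,3,4,5,7} by δ(·,c) → {1,3,4,7} and {2,5}.
Stable partition: {1,3,4,7} | {6} | {0} | {2,5} — 4 equivalence classes.

4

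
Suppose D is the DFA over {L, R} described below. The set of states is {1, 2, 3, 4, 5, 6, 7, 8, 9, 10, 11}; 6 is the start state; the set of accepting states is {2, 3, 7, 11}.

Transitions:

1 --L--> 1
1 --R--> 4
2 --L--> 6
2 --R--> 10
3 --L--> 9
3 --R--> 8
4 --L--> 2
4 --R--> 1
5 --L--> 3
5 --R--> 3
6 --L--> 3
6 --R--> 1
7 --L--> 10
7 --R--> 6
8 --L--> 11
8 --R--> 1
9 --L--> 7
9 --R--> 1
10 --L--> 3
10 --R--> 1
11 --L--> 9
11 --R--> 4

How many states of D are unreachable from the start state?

No path from 6 leads to 5; the other 10 states are all reachable.

1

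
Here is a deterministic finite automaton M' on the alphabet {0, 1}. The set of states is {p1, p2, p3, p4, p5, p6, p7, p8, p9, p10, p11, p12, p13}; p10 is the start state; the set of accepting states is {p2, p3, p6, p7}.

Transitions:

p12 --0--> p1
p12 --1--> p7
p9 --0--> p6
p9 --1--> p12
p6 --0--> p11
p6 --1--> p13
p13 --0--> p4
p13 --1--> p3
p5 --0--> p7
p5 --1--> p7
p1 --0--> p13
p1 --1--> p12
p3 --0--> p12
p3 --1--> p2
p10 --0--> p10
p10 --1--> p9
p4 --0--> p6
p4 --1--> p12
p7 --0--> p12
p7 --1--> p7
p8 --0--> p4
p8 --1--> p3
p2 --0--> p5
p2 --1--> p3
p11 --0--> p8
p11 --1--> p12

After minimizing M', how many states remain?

10

All states are reachable from the start state.
P0 = {p2,p3,p6,p7} | {p1,p4,p5,p8,p9,p10,p11,p12,p13}.
Refine {p2,p3,p6,p7} on symbol 1: members go to different blocks, giving {p2,p3,p7} and {p6}.
Refine {p1,p4,p5,p8,p9,p10,p11,p12,p13} on symbol 0: members go to different blocks, giving {p1,p8,p10,p11,p12,p13} and {p4,p9} and {p5}.
Refine {p2,p3,p7} on symbol 0: members go to different blocks, giving {p3,p7} and {p2}.
Split {p3,p7} by δ(·,1) → {p3} and {p7}.
On input 0, block {p1,p8,p10,p11,p12,p13} splits into {p1,p10,p11,p12} and {p8,p13}.
On input 0, block {p1,p10,p11,p12} splits into {p1,p11} and {p10,p12}.
On input 0, block {p10,p12} splits into {p10} and {p12}.
No further refinement is possible. Final partition (10 blocks): {p3} | {p1,p11} | {p6} | {p4,p9} | {p5} | {p2} | {p7} | {p8,p13} | {p10} | {p12}.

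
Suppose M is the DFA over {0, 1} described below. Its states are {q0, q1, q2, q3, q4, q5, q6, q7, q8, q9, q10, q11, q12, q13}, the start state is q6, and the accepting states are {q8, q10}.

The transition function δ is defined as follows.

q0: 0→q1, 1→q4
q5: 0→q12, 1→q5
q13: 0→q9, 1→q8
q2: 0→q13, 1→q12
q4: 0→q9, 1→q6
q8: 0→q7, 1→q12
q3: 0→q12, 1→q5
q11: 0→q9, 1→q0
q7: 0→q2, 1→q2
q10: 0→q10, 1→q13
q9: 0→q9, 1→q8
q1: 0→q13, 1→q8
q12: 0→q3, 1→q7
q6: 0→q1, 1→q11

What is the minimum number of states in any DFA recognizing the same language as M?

Reachable states from the start: {q0,q1,q2,q3,q4,q5,q6,q7,q8,q9,q11,q12,q13}. Unreachable: {q10} — drop them.
Start with accepting vs non-accepting: {q8} | {q0,q1,q2,q3,q4,q5,q6,q7,q9,q11,q12,q13}.
Refine {q0,q1,q2,q3,q4,q5,q6,q7,q9,q11,q12,q13} on symbol 1: members go to different blocks, giving {q0,q2,q3,q4,q5,q6,q7,q11,q12} and {q1,q9,q13}.
Refine {q0,q2,q3,q4,q5,q6,q7,q11,q12} on symbol 0: members go to different blocks, giving {q0,q2,q4,q6,q11} and {q3,q5,q7,q12}.
Refine {q0,q2,q4,q6,q11} on symbol 1: members go to different blocks, giving {q0,q4,q6,q11} and {q2}.
Split {q3,q5,q7,q12} by δ(·,0) → {q3,q5,q12} and {q7}.
Split {q3,q5,q12} by δ(·,1) → {q3,q5} and {q12}.
Stable partition: {q8} | {q0,q4,q6,q11} | {q1,q9,q13} | {q3,q5} | {q2} | {q7} | {q12} — 7 equivalence classes.

7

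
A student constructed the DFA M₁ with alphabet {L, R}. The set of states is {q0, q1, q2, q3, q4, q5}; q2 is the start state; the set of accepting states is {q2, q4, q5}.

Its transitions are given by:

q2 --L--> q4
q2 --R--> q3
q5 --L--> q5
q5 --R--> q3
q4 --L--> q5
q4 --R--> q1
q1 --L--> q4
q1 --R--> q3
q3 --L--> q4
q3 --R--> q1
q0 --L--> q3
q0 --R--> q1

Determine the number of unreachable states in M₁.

BFS from q2 reaches {q1, q2, q3, q4, q5}; the 1 state(s) q0 are never visited.

1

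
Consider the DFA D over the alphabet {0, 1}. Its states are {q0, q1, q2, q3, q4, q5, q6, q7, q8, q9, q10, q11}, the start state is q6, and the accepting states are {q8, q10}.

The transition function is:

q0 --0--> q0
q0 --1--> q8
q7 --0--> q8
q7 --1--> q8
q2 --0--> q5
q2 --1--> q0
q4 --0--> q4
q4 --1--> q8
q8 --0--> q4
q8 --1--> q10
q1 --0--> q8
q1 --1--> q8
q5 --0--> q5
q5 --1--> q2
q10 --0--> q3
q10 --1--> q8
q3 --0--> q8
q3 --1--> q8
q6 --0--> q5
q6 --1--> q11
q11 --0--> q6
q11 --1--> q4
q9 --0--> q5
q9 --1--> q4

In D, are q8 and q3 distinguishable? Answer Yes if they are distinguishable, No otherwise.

Yes

Reachable states from the start: {q0,q2,q3,q4,q5,q6,q8,q10,q11}. Unreachable: {q1,q7,q9} — drop them.
P0 = {q8,q10} | {q0,q2,q3,q4,q5,q6,q11}.
Refine {q0,q2,q3,q4,q5,q6,q11} on symbol 0: members go to different blocks, giving {q0,q2,q4,q5,q6,q11} and {q3}.
Refine {q8,q10} on symbol 0: members go to different blocks, giving {q8} and {q10}.
Refine {q0,q2,q4,q5,q6,q11} on symbol 1: members go to different blocks, giving {q2,q5,q6,q11} and {q0,q4}.
Split {q2,q5,q6,q11} by δ(·,1) → {q2,q11} and {q5,q6}.
The partition is now stable with 6 blocks: {q8} | {q2,q11} | {q3} | {q10} | {q0,q4} | {q5,q6}.
q8 and q3 end up in different blocks, so they are distinguishable. For instance, the string 'ε' is accepted from only q8.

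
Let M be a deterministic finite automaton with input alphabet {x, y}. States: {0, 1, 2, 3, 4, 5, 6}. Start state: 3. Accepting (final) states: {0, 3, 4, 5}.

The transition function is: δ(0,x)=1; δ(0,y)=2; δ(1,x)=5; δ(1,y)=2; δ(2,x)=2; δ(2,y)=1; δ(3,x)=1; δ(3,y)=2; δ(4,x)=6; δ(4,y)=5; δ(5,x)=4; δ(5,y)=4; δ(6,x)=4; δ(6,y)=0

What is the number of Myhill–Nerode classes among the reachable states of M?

Start with accepting vs non-accepting: {0,3,4,5} | {1,2,6}.
Refine {0,3,4,5} on symbol x: members go to different blocks, giving {0,3,4} and {5}.
Split {0,3,4} by δ(·,y) → {0,3} and {4}.
On input x, block {1,2,6} splits into {1} and {2} and {6}.
Stable partition: {0,3} | {1} | {5} | {4} | {2} | {6} — 6 equivalence classes.

6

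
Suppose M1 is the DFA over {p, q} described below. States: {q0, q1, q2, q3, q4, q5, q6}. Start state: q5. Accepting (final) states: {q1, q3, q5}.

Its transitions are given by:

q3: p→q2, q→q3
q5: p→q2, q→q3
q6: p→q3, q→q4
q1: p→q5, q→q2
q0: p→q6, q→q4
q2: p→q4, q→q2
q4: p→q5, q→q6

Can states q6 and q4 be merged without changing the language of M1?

Reachable states from the start: {q2,q3,q4,q5,q6}. Unreachable: {q0,q1} — drop them.
Start with accepting vs non-accepting: {q3,q5} | {q2,q4,q6}.
Split {q2,q4,q6} by δ(·,p) → {q4,q6} and {q2}.
No further refinement is possible. Final partition (3 blocks): {q3,q5} | {q4,q6} | {q2}.
q6 and q4 lie in the same block of the stable partition, so they are equivalent — no string distinguishes them.

Yes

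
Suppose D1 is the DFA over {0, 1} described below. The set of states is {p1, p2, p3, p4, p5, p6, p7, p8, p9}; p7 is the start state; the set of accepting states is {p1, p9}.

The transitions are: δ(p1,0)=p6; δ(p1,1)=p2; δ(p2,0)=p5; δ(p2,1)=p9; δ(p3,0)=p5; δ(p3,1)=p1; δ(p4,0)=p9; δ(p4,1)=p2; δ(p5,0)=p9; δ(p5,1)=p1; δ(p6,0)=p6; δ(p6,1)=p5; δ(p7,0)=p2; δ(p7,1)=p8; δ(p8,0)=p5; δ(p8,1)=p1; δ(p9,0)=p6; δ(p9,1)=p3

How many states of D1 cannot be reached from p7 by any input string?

1

Starting at p7 and following transitions, the reachable set is {p1, p2, p3, p5, p6, p7, p8, p9}. That leaves p4 unreachable — 1 in total.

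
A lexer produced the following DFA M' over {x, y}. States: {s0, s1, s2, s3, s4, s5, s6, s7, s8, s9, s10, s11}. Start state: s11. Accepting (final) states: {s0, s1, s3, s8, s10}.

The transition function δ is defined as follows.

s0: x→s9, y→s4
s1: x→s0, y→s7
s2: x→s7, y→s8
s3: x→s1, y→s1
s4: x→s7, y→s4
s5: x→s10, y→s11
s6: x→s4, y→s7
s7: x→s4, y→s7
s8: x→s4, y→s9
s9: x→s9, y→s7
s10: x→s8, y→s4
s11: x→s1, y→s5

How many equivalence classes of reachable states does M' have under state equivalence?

4

First remove the unreachable states {s2,s3,s6}; 9 states remain.
P0 = {s0,s1,s8,s10} | {s4,s5,s7,s9,s11}.
Split {s0,s1,s8,s10} by δ(·,x) → {s0,s8} and {s1,s10}.
Refine {s4,s5,s7,s9,s11} on symbol x: members go to different blocks, giving {s4,s7,s9} and {s5,s11}.
Stable partition: {s0,s8} | {s4,s7,s9} | {s1,s10} | {s5,s11} — 4 equivalence classes.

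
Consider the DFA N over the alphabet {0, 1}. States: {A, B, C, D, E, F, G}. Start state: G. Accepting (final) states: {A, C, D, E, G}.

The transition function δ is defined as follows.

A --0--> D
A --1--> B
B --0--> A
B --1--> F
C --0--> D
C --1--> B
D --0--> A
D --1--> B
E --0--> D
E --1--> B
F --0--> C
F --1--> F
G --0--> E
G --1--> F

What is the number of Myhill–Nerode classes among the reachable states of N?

Every state is reachable, so we keep all 7.
Initial partition by acceptance: {A,C,D,E,G} | {B,F}.
Stable partition: {A,C,D,E,G} | {B,F} — 2 equivalence classes.

2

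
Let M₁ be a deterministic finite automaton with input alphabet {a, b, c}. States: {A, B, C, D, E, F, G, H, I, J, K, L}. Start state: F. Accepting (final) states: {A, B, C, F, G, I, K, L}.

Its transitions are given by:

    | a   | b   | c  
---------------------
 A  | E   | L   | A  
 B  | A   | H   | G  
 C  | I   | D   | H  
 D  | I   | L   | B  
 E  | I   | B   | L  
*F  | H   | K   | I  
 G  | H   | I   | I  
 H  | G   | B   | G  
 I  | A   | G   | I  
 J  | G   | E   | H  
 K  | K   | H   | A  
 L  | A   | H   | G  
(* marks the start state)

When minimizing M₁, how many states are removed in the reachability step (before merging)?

3

BFS from F reaches {A, B, E, F, G, H, I, K, L}; the 3 state(s) C, D, J are never visited.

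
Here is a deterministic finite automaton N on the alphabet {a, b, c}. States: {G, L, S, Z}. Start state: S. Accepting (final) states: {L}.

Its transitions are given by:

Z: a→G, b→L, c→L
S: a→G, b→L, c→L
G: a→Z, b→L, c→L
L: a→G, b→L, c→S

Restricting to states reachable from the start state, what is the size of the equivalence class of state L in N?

P0 = {L} | {G,S,Z}.
No further refinement is possible. Final partition (2 blocks): {L} | {G,S,Z}.
State L belongs to the block {L}, which has 1 states.

1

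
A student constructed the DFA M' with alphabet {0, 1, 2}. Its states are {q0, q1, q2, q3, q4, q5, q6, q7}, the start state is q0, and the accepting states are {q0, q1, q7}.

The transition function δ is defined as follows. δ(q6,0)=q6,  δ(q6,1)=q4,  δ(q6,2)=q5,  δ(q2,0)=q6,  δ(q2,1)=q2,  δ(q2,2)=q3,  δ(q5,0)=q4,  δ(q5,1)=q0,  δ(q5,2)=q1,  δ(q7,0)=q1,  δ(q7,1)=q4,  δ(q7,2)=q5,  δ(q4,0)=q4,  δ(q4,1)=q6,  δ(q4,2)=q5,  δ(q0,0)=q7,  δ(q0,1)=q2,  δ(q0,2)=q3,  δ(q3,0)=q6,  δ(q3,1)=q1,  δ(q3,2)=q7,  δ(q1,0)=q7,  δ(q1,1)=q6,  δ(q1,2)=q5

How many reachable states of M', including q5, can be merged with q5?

2

P0 = {q0,q1,q7} | {q2,q3,q4,q5,q6}.
Refine {q2,q3,q4,q5,q6} on symbol 1: members go to different blocks, giving {q2,q4,q6} and {q3,q5}.
No further refinement is possible. Final partition (3 blocks): {q0,q1,q7} | {q2,q4,q6} | {q3,q5}.
State q5 belongs to the block {q3,q5}, which has 2 states.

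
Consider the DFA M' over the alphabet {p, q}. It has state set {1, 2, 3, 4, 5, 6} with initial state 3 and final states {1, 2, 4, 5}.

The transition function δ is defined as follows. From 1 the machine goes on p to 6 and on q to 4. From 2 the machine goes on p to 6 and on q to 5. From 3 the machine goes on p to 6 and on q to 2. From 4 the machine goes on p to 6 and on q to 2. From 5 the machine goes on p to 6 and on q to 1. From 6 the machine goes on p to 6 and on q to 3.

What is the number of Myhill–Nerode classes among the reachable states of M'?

P0 = {1,2,4,5} | {3,6}.
Refine {3,6} on symbol q: members go to different blocks, giving {3} and {6}.
The partition is now stable with 3 blocks: {1,2,4,5} | {3} | {6}.

3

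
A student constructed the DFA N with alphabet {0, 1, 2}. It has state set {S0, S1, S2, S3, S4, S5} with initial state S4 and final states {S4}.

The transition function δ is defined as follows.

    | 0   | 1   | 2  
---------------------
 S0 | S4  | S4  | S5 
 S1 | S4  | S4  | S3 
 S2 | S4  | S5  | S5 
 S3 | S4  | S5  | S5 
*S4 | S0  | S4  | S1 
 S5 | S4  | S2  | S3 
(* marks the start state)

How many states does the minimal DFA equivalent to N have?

3

Every state is reachable, so we keep all 6.
Initial partition by acceptance: {S4} | {S0,S1,S2,S3,S5}.
On input 1, block {S0,S1,S2,S3,S5} splits into {S2,S3,S5} and {S0,S1}.
Stable partition: {S4} | {S2,S3,S5} | {S0,S1} — 3 equivalence classes.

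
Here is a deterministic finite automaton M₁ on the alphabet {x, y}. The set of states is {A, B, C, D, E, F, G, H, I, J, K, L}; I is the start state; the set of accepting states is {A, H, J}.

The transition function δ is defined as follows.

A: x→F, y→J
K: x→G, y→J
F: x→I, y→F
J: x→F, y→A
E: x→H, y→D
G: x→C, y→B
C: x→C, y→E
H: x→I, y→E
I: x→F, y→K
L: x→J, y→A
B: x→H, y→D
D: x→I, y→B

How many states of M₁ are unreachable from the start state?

No path from I leads to L; the other 11 states are all reachable.

1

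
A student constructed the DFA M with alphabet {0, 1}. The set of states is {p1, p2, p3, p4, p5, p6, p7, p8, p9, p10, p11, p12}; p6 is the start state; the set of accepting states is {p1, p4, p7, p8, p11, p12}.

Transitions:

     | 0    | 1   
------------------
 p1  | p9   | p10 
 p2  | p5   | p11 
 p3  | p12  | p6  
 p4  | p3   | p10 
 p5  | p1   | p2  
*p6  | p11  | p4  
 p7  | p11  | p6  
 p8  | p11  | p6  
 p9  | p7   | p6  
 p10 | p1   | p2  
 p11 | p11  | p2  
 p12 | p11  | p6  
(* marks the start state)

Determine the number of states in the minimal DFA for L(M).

7

States {p8} cannot be reached from the start state, so discard them.
Start with accepting vs non-accepting: {p1,p4,p7,p11,p12} | {p2,p3,p5,p6,p9,p10}.
On input 0, block {p1,p4,p7,p11,p12} splits into {p7,p11,p12} and {p1,p4}.
Refine {p2,p3,p5,p6,p9,p10} on symbol 0: members go to different blocks, giving {p3,p6,p9} and {p5,p10} and {p2}.
On input 1, block {p7,p11,p12} splits into {p7,p12} and {p11}.
Split {p3,p6,p9} by δ(·,0) → {p3,p9} and {p6}.
No further refinement is possible. Final partition (7 blocks): {p7,p12} | {p3,p9} | {p1,p4} | {p5,p10} | {p2} | {p11} | {p6}.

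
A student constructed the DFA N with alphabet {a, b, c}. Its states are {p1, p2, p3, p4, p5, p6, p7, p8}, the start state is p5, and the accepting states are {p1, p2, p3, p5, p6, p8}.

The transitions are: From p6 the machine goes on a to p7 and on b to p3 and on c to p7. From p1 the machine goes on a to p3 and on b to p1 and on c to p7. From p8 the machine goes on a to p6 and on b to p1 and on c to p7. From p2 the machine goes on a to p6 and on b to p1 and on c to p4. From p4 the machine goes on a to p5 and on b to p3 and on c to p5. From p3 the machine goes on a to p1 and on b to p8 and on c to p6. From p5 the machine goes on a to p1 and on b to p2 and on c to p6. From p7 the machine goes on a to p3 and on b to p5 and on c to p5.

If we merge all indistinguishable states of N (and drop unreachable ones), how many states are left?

5

Every state is reachable, so we keep all 8.
P0 = {p1,p2,p3,p5,p6,p8} | {p4,p7}.
On input a, block {p1,p2,p3,p5,p6,p8} splits into {p1,p2,p3,p5,p8} and {p6}.
On input a, block {p1,p2,p3,p5,p8} splits into {p1,p3,p5} and {p2,p8}.
Split {p1,p3,p5} by δ(·,b) → {p3,p5} and {p1}.
Stable partition: {p3,p5} | {p4,p7} | {p6} | {p2,p8} | {p1} — 5 equivalence classes.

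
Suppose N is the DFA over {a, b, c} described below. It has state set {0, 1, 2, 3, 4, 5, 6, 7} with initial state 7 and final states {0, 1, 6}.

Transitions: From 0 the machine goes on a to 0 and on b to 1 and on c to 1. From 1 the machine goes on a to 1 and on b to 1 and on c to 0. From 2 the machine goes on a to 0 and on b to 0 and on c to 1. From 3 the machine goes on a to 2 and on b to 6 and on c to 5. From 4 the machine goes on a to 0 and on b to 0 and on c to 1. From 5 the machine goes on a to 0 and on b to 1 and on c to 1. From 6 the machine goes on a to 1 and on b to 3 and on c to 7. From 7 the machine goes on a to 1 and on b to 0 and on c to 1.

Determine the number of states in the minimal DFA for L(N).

First remove the unreachable states {2,3,4,5,6}; 3 states remain.
Start with accepting vs non-accepting: {0,1} | {7}.
No further refinement is possible. Final partition (2 blocks): {0,1} | {7}.

2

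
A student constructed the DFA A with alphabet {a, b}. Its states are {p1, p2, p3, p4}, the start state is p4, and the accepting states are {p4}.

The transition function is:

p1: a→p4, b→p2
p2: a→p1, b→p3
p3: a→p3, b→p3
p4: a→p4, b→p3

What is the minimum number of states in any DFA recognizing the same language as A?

States {p1,p2} cannot be reached from the start state, so discard them.
Start with accepting vs non-accepting: {p4} | {p3}.
The partition is now stable with 2 blocks: {p4} | {p3}.

2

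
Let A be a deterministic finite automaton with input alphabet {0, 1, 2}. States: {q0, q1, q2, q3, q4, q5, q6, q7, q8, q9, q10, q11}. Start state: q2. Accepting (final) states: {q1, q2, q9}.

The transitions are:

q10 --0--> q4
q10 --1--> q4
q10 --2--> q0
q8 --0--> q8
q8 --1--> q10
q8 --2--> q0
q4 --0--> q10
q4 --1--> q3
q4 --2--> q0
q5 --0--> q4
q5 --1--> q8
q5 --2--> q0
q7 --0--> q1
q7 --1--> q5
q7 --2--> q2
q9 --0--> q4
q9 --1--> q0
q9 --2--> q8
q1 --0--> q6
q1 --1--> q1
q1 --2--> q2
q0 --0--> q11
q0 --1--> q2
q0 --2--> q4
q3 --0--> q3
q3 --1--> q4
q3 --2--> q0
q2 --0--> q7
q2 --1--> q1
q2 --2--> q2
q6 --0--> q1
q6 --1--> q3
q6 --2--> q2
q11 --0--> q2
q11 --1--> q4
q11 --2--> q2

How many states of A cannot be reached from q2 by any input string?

1

No path from q2 leads to q9; the other 11 states are all reachable.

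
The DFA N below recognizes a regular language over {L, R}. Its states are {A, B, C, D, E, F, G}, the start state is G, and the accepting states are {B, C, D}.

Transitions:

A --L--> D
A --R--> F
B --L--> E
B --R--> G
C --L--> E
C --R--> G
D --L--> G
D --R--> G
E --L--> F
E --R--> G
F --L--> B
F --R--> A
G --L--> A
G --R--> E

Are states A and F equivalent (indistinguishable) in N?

Yes

States {C} cannot be reached from the start state, so discard them.
Initial partition by acceptance: {B,D} | {A,E,F,G}.
Refine {A,E,F,G} on symbol L: members go to different blocks, giving {A,F} and {E,G}.
Stable partition: {B,D} | {A,F} | {E,G} — 3 equivalence classes.
A and F lie in the same block of the stable partition, so they are equivalent — no string distinguishes them.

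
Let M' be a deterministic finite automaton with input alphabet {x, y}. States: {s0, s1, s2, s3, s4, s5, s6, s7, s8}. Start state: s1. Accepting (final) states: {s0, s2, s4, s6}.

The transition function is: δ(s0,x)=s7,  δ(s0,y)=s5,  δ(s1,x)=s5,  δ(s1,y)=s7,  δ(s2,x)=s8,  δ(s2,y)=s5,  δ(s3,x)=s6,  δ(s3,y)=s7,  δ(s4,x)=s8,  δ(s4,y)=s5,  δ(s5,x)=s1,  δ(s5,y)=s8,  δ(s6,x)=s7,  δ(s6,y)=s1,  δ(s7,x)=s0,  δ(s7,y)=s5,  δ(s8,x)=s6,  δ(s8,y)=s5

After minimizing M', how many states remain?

Reachable states from the start: {s0,s1,s5,s6,s7,s8}. Unreachable: {s2,s3,s4} — drop them.
P0 = {s0,s6} | {s1,s5,s7,s8}.
Split {s1,s5,s7,s8} by δ(·,x) → {s1,s5} and {s7,s8}.
No further refinement is possible. Final partition (3 blocks): {s0,s6} | {s1,s5} | {s7,s8}.

3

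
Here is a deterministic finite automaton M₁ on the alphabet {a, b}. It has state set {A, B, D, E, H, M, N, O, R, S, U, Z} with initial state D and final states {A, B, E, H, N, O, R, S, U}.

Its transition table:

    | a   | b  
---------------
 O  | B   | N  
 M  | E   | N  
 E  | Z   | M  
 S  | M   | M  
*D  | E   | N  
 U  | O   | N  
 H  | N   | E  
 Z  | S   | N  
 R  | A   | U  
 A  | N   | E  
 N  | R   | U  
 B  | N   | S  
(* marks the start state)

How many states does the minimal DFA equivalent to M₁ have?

Reachable states from the start: {A,B,D,E,M,N,O,R,S,U,Z}. Unreachable: {H} — drop them.
Start with accepting vs non-accepting: {A,B,E,N,O,R,S,U} | {D,M,Z}.
On input a, block {A,B,E,N,O,R,S,U} splits into {A,B,N,O,R,U} and {E,S}.
Refine {A,B,N,O,R,U} on symbol b: members go to different blocks, giving {N,O,R,U} and {A,B}.
On input a, block {N,O,R,U} splits into {O,R} and {N,U}.
No further refinement is possible. Final partition (5 blocks): {O,R} | {D,M,Z} | {E,S} | {A,B} | {N,U}.

5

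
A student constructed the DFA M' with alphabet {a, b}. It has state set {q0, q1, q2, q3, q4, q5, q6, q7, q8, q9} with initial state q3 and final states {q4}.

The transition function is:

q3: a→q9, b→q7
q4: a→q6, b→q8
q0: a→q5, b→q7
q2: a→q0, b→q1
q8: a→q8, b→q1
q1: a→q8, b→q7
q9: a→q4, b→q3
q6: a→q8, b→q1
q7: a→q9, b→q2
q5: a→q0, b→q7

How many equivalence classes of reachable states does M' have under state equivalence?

Initial partition by acceptance: {q4} | {q0,q1,q2,q3,q5,q6,q7,q8,q9}.
On input a, block {q0,q1,q2,q3,q5,q6,q7,q8,q9} splits into {q0,q1,q2,q3,q5,q6,q7,q8} and {q9}.
Refine {q0,q1,q2,q3,q5,q6,q7,q8} on symbol a: members go to different blocks, giving {q0,q1,q2,q5,q6,q8} and {q3,q7}.
Refine {q0,q1,q2,q5,q6,q8} on symbol b: members go to different blocks, giving {q0,q1,q5} and {q2,q6,q8}.
On input a, block {q0,q1,q5} splits into {q0,q5} and {q1}.
On input b, block {q3,q7} splits into {q3} and {q7}.
On input a, block {q2,q6,q8} splits into {q6,q8} and {q2}.
No further refinement is possible. Final partition (8 blocks): {q4} | {q0,q5} | {q9} | {q3} | {q6,q8} | {q1} | {q7} | {q2}.

8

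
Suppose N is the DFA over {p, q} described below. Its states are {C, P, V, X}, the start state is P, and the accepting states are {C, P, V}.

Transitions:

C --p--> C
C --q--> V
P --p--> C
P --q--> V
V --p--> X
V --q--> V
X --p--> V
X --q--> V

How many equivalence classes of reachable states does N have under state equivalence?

Every state is reachable, so we keep all 4.
P0 = {C,P,V} | {X}.
Refine {C,P,V} on symbol p: members go to different blocks, giving {C,P} and {V}.
The partition is now stable with 3 blocks: {C,P} | {X} | {V}.

3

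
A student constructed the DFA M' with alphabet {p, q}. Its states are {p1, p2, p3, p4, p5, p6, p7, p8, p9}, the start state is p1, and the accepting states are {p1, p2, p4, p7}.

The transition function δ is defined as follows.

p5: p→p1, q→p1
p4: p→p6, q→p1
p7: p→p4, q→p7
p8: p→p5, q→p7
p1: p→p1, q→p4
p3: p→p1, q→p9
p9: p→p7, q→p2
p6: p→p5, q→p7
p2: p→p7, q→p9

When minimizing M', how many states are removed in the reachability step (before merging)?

No path from p1 leads to p2, p3, p8, p9; the other 5 states are all reachable.

4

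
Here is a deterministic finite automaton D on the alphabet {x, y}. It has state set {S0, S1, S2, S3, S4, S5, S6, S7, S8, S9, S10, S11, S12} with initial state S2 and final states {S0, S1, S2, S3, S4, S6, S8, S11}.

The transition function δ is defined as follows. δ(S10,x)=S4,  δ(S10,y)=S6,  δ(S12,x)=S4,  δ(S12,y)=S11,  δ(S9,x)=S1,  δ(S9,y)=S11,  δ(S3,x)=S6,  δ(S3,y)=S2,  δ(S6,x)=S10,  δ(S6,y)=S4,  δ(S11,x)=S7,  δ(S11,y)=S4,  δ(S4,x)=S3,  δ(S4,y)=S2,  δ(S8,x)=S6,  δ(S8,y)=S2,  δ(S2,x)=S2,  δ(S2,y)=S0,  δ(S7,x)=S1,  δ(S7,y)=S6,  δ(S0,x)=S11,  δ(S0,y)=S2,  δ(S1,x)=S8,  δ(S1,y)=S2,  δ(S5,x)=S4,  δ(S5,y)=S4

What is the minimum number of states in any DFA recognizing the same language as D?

Reachable states from the start: {S0,S1,S2,S3,S4,S6,S7,S8,S10,S11}. Unreachable: {S5,S9,S12} — drop them.
Initial partition by acceptance: {S0,S1,S2,S3,S4,S6,S8,S11} | {S7,S10}.
Refine {S0,S1,S2,S3,S4,S6,S8,S11} on symbol x: members go to different blocks, giving {S0,S1,S2,S3,S4,S8} and {S6,S11}.
Refine {S0,S1,S2,S3,S4,S8} on symbol x: members go to different blocks, giving {S0,S3,S8} and {S1,S2,S4}.
On input x, block {S1,S2,S4} splits into {S1,S4} and {S2}.
Stable partition: {S0,S3,S8} | {S7,S10} | {S6,S11} | {S1,S4} | {S2} — 5 equivalence classes.

5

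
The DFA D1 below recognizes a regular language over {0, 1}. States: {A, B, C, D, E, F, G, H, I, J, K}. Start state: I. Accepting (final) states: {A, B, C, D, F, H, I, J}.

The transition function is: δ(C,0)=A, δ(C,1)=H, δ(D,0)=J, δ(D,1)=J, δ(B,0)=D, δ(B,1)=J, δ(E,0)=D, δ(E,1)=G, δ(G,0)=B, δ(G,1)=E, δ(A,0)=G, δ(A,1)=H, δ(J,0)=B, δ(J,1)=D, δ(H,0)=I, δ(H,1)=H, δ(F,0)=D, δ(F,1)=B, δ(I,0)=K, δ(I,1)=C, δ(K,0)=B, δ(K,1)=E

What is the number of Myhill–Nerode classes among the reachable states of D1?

Reachable states from the start: {A,B,C,D,E,G,H,I,J,K}. Unreachable: {F} — drop them.
Start with accepting vs non-accepting: {A,B,C,D,H,I,J} | {E,G,K}.
Split {A,B,C,D,H,I,J} by δ(·,0) → {B,C,D,H,J} and {A,I}.
On input 0, block {B,C,D,H,J} splits into {B,D,J} and {C,H}.
Stable partition: {B,D,J} | {E,G,K} | {A,I} | {C,H} — 4 equivalence classes.

4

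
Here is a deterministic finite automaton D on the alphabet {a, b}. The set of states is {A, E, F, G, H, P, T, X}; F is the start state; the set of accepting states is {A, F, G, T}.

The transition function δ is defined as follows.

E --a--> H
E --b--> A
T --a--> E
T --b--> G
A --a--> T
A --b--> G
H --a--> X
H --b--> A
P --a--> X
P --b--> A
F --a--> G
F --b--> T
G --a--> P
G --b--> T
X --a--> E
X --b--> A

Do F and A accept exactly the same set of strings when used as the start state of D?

Yes

Every state is reachable, so we keep all 8.
Start with accepting vs non-accepting: {A,F,G,T} | {E,H,P,X}.
Split {A,F,G,T} by δ(·,a) → {A,F} and {G,T}.
The partition is now stable with 3 blocks: {A,F} | {E,H,P,X} | {G,T}.
F and A lie in the same block of the stable partition, so they are equivalent — no string distinguishes them.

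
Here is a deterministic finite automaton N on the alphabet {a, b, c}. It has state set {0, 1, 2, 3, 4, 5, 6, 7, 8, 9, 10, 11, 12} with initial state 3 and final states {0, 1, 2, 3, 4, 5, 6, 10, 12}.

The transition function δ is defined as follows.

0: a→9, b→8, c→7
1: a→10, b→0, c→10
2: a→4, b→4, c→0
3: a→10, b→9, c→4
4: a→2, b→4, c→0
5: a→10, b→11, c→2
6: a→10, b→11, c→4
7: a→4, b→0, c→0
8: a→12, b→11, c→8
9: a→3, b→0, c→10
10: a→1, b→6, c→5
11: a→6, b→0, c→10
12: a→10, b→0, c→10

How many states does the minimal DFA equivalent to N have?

8

P0 = {0,1,2,3,4,5,6,10,12} | {7,8,9,11}.
Split {0,1,2,3,4,5,6,10,12} by δ(·,a) → {1,2,3,4,5,6,10,12} and {0}.
On input b, block {1,2,3,4,5,6,10,12} splits into {2,4,10} and {3,5,6} and {1,12}.
Split {2,4,10} by δ(·,a) → {2,4} and {10}.
Split {7,8,9,11} by δ(·,a) → {9,11} and {7} and {8}.
No further refinement is possible. Final partition (8 blocks): {2,4} | {9,11} | {0} | {3,5,6} | {1,12} | {10} | {7} | {8}.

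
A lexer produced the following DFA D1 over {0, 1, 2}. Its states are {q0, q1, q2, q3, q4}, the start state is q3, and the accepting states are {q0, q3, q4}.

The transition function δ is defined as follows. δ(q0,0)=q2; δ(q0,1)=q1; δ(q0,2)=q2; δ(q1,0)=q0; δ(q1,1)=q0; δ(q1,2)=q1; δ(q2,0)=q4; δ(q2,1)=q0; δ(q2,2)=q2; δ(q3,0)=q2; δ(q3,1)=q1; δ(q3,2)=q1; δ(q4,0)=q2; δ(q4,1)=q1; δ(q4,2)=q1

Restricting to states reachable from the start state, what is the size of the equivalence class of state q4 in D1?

P0 = {q0,q3,q4} | {q1,q2}.
The partition is now stable with 2 blocks: {q0,q3,q4} | {q1,q2}.
State q4 belongs to the block {q0,q3,q4}, which has 3 states.

3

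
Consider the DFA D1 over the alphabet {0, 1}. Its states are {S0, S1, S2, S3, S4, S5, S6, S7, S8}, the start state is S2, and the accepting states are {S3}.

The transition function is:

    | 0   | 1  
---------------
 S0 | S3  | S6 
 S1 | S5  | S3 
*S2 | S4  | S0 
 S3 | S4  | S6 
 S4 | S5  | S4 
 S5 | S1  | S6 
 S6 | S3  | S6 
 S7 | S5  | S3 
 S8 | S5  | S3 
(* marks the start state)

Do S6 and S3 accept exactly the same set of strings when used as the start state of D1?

No

Reachable states from the start: {S0,S1,S2,S3,S4,S5,S6}. Unreachable: {S7,S8} — drop them.
Start with accepting vs non-accepting: {S3} | {S0,S1,S2,S4,S5,S6}.
On input 0, block {S0,S1,S2,S4,S5,S6} splits into {S1,S2,S4,S5} and {S0,S6}.
On input 1, block {S1,S2,S4,S5} splits into {S2,S5} and {S1} and {S4}.
On input 0, block {S2,S5} splits into {S2} and {S5}.
The partition is now stable with 6 blocks: {S3} | {S2} | {S0,S6} | {S1} | {S4} | {S5}.
S6 and S3 end up in different blocks, so they are distinguishable. For instance, the string 'ε' is accepted from only S3.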